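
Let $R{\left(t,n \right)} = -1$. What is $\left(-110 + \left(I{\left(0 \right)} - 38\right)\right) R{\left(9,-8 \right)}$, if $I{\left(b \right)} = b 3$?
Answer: $148$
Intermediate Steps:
$I{\left(b \right)} = 3 b$
$\left(-110 + \left(I{\left(0 \right)} - 38\right)\right) R{\left(9,-8 \right)} = \left(-110 + \left(3 \cdot 0 - 38\right)\right) \left(-1\right) = \left(-110 + \left(0 - 38\right)\right) \left(-1\right) = \left(-110 - 38\right) \left(-1\right) = \left(-148\right) \left(-1\right) = 148$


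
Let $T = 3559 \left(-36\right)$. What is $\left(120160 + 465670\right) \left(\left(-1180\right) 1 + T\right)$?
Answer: $-75750162320$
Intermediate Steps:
$T = -128124$
$\left(120160 + 465670\right) \left(\left(-1180\right) 1 + T\right) = \left(120160 + 465670\right) \left(\left(-1180\right) 1 - 128124\right) = 585830 \left(-1180 - 128124\right) = 585830 \left(-129304\right) = -75750162320$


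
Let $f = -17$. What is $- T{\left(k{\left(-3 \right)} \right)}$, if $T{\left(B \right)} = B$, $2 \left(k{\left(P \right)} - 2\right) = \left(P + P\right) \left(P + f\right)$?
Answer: $-62$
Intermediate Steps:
$k{\left(P \right)} = 2 + P \left(-17 + P\right)$ ($k{\left(P \right)} = 2 + \frac{\left(P + P\right) \left(P - 17\right)}{2} = 2 + \frac{2 P \left(-17 + P\right)}{2} = 2 + P \left(-17 + P\right)$)
$- T{\left(k{\left(-3 \right)} \right)} = - (2 + \left(-3\right)^{2} - -51) = - (2 + 9 + 51) = \left(-1\right) 62 = -62$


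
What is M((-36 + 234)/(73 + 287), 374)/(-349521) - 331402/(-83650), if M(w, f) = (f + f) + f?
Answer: 19289683857/4872905275 ≈ 3.9586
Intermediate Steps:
M(w, f) = 3*f (M(w, f) = 2*f + f = 3*f)
M((-36 + 234)/(73 + 287), 374)/(-349521) - 331402/(-83650) = (3*374)/(-349521) - 331402/(-83650) = 1122*(-1/349521) - 331402*(-1/83650) = -374/116507 + 165701/41825 = 19289683857/4872905275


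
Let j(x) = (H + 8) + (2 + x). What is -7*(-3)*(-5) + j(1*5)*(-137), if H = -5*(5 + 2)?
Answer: 2635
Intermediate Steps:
H = -35 (H = -5*7 = -35)
j(x) = -25 + x (j(x) = (-35 + 8) + (2 + x) = -27 + (2 + x) = -25 + x)
-7*(-3)*(-5) + j(1*5)*(-137) = -7*(-3)*(-5) + (-25 + 1*5)*(-137) = 21*(-5) + (-25 + 5)*(-137) = -105 - 20*(-137) = -105 + 2740 = 2635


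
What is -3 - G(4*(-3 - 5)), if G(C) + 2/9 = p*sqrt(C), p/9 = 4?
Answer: -25/9 - 144*I*sqrt(2) ≈ -2.7778 - 203.65*I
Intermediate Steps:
p = 36 (p = 9*4 = 36)
G(C) = -2/9 + 36*sqrt(C)
-3 - G(4*(-3 - 5)) = -3 - (-2/9 + 36*sqrt(4*(-3 - 5))) = -3 - (-2/9 + 36*sqrt(4*(-8))) = -3 - (-2/9 + 36*sqrt(-32)) = -3 - (-2/9 + 36*(4*I*sqrt(2))) = -3 - (-2/9 + 144*I*sqrt(2)) = -3 + (2/9 - 144*I*sqrt(2)) = -25/9 - 144*I*sqrt(2)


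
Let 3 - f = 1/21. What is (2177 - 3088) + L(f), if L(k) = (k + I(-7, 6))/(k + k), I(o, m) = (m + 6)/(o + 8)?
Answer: -56325/62 ≈ -908.47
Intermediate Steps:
I(o, m) = (6 + m)/(8 + o)
f = 62/21 (f = 3 - 1/21 = 62/21 ≈ 2.9524)
L(k) = (12 + k)/(2*k) (L(k) = (k + (6 + 6)/(8 - 7))/(k + k) = (k + 12/1)/((2*k)) = (k + 1*12)*(1/(2*k)) = (k + 12)*(1/(2*k)) = (12 + k)*(1/(2*k)) = (12 + k)/(2*k))
(2177 - 3088) + L(f) = (2177 - 3088) + (12 + 62/21)/(2*(62/21)) = -911 + (½)*(21/62)*(314/21) = -911 + 157/62 = -56325/62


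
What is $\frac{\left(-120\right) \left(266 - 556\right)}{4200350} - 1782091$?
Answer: $- \frac{149708117941}{84007} \approx -1.7821 \cdot 10^{6}$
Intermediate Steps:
$\frac{\left(-120\right) \left(266 - 556\right)}{4200350} - 1782091 = \left(-120\right) \left(-290\right) \frac{1}{4200350} - 1782091 = 34800 \cdot \frac{1}{4200350} - 1782091 = \frac{696}{84007} - 1782091 = - \frac{149708117941}{84007}$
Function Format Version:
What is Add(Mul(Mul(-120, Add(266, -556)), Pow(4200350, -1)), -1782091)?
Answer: Rational(-149708117941, 84007) ≈ -1.7821e+6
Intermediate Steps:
Add(Mul(Mul(-120, Add(266, -556)), Pow(4200350, -1)), -1782091) = Add(Mul(Mul(-120, -290), Rational(1, 4200350)), -1782091) = Add(Mul(34800, Rational(1, 4200350)), -1782091) = Add(Rational(696, 84007), -1782091) = Rational(-149708117941, 84007)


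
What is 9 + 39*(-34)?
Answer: -1317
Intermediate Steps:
9 + 39*(-34) = 9 - 1326 = -1317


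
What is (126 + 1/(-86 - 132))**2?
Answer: 754436089/47524 ≈ 15875.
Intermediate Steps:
(126 + 1/(-86 - 132))**2 = (126 + 1/(-218))**2 = (126 - 1/218)**2 = (27467/218)**2 = 754436089/47524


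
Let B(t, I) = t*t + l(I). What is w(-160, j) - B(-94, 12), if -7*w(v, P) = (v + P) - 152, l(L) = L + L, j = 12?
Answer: -61720/7 ≈ -8817.1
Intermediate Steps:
l(L) = 2*L
B(t, I) = t² + 2*I (B(t, I) = t*t + 2*I = t² + 2*I)
w(v, P) = 152/7 - P/7 - v/7 (w(v, P) = -((v + P) - 152)/7 = -((P + v) - 152)/7 = -(-152 + P + v)/7 = 152/7 - P/7 - v/7)
w(-160, j) - B(-94, 12) = (152/7 - ⅐*12 - ⅐*(-160)) - ((-94)² + 2*12) = (152/7 - 12/7 + 160/7) - (8836 + 24) = 300/7 - 1*8860 = 300/7 - 8860 = -61720/7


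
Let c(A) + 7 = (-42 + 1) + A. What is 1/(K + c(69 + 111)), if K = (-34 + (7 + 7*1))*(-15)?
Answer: 1/432 ≈ 0.0023148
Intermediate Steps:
K = 300 (K = (-34 + (7 + 7))*(-15) = (-34 + 14)*(-15) = -20*(-15) = 300)
c(A) = -48 + A (c(A) = -7 + ((-42 + 1) + A) = -7 + (-41 + A) = -48 + A)
1/(K + c(69 + 111)) = 1/(300 + (-48 + (69 + 111))) = 1/(300 + (-48 + 180)) = 1/(300 + 132) = 1/432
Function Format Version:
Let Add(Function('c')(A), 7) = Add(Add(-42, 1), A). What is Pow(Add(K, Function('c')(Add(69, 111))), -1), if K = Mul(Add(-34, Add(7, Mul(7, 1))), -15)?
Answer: Rational(1, 432) ≈ 0.0023148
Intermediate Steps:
K = 300 (K = Mul(Add(-34, Add(7, 7)), -15) = Mul(Add(-34, 14), -15) = Mul(-20, -15) = 300)
Function('c')(A) = Add(-48, A) (Function('c')(A) = Add(-7, Add(Add(-42, 1), A)) = Add(-7, Add(-41, A)) = Add(-48, A))
Pow(Add(K, Function('c')(Add(69, 111))), -1) = Pow(Add(300, Add(-48, Add(69, 111))), -1) = Pow(Add(300, Add(-48, 180)), -1) = Pow(Add(300, 132), -1) = Pow(432, -1) = Rational(1, 432)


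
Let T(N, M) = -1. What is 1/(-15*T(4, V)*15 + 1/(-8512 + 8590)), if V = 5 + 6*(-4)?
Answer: 78/17551 ≈ 0.0044442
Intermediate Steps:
V = -19 (V = 5 - 24 = -19)
1/(-15*T(4, V)*15 + 1/(-8512 + 8590)) = 1/(-15*(-1)*15 + 1/(-8512 + 8590)) = 1/(15*15 + 1/78) = 1/(225 + 1/78) = 1/(17551/78) = 78/17551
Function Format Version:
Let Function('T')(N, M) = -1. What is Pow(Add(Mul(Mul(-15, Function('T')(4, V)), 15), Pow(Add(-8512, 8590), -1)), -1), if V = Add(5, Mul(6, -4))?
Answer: Rational(78, 17551) ≈ 0.0044442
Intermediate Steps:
V = -19 (V = Add(5, -24) = -19)
Pow(Add(Mul(Mul(-15, Function('T')(4, V)), 15), Pow(Add(-8512, 8590), -1)), -1) = Pow(Add(Mul(Mul(-15, -1), 15), Pow(Add(-8512, 8590), -1)), -1) = Pow(Add(Mul(15, 15), Pow(78, -1)), -1) = Pow(Add(225, Rational(1, 78)), -1) = Pow(Rational(17551, 78), -1) = Rational(78, 17551)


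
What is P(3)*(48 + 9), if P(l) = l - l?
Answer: 0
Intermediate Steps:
P(l) = 0
P(3)*(48 + 9) = 0*(48 + 9) = 0*57 = 0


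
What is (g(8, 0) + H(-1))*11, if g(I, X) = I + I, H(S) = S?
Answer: 165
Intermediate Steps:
g(I, X) = 2*I
(g(8, 0) + H(-1))*11 = (2*8 - 1)*11 = (16 - 1)*11 = 15*11 = 165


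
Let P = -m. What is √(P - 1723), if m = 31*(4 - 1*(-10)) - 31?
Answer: I*√2126 ≈ 46.109*I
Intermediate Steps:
m = 403 (m = 31*(4 + 10) - 31 = 31*14 - 31 = 434 - 31 = 403)
P = -403 (P = -1*403 = -403)
√(P - 1723) = √(-403 - 1723) = √(-2126) = I*√2126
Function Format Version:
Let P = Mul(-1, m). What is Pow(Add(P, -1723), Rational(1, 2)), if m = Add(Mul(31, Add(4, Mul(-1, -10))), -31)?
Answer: Mul(I, Pow(2126, Rational(1, 2))) ≈ Mul(46.109, I)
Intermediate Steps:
m = 403 (m = Add(Mul(31, Add(4, 10)), -31) = Add(Mul(31, 14), -31) = Add(434, -31) = 403)
P = -403 (P = Mul(-1, 403) = -403)
Pow(Add(P, -1723), Rational(1, 2)) = Pow(Add(-403, -1723), Rational(1, 2)) = Pow(-2126, Rational(1, 2)) = Mul(I, Pow(2126, Rational(1, 2)))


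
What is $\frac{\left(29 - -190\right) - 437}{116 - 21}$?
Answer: $- \frac{218}{95} \approx -2.2947$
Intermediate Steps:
$\frac{\left(29 - -190\right) - 437}{116 - 21} = \frac{\left(29 + 190\right) - 437}{95} = \left(219 - 437\right) \frac{1}{95} = \left(-218\right) \frac{1}{95} = - \frac{218}{95}$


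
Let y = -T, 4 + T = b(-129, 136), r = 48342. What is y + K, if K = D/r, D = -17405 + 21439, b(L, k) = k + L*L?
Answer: -405418166/24171 ≈ -16773.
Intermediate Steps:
b(L, k) = k + L**2
T = 16773 (T = -4 + (136 + (-129)**2) = -4 + (136 + 16641) = -4 + 16777 = 16773)
D = 4034
K = 2017/24171 (K = 4034/48342 = 4034*(1/48342) = 2017/24171 ≈ 0.083447)
y = -16773 (y = -1*16773 = -16773)
y + K = -16773 + 2017/24171 = -405418166/24171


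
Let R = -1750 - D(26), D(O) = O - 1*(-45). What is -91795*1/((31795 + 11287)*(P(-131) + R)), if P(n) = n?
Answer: 91795/84096064 ≈ 0.0010915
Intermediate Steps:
D(O) = 45 + O (D(O) = O + 45 = 45 + O)
R = -1821 (R = -1750 - (45 + 26) = -1750 - 1*71 = -1750 - 71 = -1821)
-91795*1/((31795 + 11287)*(P(-131) + R)) = -91795*1/((-131 - 1821)*(31795 + 11287)) = -91795/(43082*(-1952)) = -91795/(-84096064) = -91795*(-1/84096064) = 91795/84096064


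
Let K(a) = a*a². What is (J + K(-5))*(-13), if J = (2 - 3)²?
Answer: 1612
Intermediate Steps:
K(a) = a³
J = 1 (J = (-1)² = 1)
(J + K(-5))*(-13) = (1 + (-5)³)*(-13) = (1 - 125)*(-13) = -124*(-13) = 1612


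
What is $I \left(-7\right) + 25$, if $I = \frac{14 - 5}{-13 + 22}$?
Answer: $18$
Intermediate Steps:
$I = 1$ ($I = \frac{9}{9} = 9 \cdot \frac{1}{9} = 1$)
$I \left(-7\right) + 25 = 1 \left(-7\right) + 25 = -7 + 25 = 18$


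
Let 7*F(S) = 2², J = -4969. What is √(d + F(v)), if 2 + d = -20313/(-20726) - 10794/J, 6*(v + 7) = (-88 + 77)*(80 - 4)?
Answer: √895868717760023126/720912458 ≈ 1.3129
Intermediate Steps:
v = -439/3 (v = -7 + ((-88 + 77)*(80 - 4))/6 = -7 + (-11*76)/6 = -7 + (⅙)*(-836) = -7 - 418/3 = -439/3 ≈ -146.33)
d = 118676753/102987494 (d = -2 + (-20313/(-20726) - 10794/(-4969)) = -2 + (-20313*(-1/20726) - 10794*(-1/4969)) = -2 + (20313/20726 + 10794/4969) = -2 + 324651741/102987494 = 118676753/102987494 ≈ 1.1523)
F(S) = 4/7 (F(S) = (⅐)*2² = (⅐)*4 = 4/7)
√(d + F(v)) = √(118676753/102987494 + 4/7) = √(1242687247/720912458) = √895868717760023126/720912458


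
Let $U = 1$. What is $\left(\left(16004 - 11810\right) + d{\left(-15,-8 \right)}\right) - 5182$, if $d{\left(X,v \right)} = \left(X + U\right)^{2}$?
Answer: $-792$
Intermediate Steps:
$d{\left(X,v \right)} = \left(1 + X\right)^{2}$ ($d{\left(X,v \right)} = \left(X + 1\right)^{2} = \left(1 + X\right)^{2}$)
$\left(\left(16004 - 11810\right) + d{\left(-15,-8 \right)}\right) - 5182 = \left(\left(16004 - 11810\right) + \left(1 - 15\right)^{2}\right) - 5182 = \left(\left(16004 - 11810\right) + \left(-14\right)^{2}\right) - 5182 = \left(4194 + 196\right) - 5182 = 4390 - 5182 = -792$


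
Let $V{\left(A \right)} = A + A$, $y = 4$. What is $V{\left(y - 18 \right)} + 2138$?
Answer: $2110$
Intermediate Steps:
$V{\left(A \right)} = 2 A$
$V{\left(y - 18 \right)} + 2138 = 2 \left(4 - 18\right) + 2138 = 2 \left(-14\right) + 2138 = -28 + 2138 = 2110$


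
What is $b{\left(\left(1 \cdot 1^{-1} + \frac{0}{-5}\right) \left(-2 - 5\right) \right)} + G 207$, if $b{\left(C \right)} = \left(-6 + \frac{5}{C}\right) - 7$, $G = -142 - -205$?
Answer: $\frac{91191}{7} \approx 13027.0$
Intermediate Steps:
$G = 63$ ($G = -142 + 205 = 63$)
$b{\left(C \right)} = -13 + \frac{5}{C}$
$b{\left(\left(1 \cdot 1^{-1} + \frac{0}{-5}\right) \left(-2 - 5\right) \right)} + G 207 = \left(-13 + \frac{5}{\left(1 \cdot 1^{-1} + \frac{0}{-5}\right) \left(-2 - 5\right)}\right) + 63 \cdot 207 = \left(-13 + \frac{5}{\left(1 \cdot 1 + 0 \left(- \frac{1}{5}\right)\right) \left(-7\right)}\right) + 13041 = \left(-13 + \frac{5}{\left(1 + 0\right) \left(-7\right)}\right) + 13041 = \left(-13 + \frac{5}{1 \left(-7\right)}\right) + 13041 = \left(-13 + \frac{5}{-7}\right) + 13041 = \left(-13 + 5 \left(- \frac{1}{7}\right)\right) + 13041 = \left(-13 - \frac{5}{7}\right) + 13041 = - \frac{96}{7} + 13041 = \frac{91191}{7}$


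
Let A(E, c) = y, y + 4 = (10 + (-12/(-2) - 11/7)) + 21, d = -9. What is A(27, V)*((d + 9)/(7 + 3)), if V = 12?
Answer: 0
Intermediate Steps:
y = 220/7 (y = -4 + ((10 + (-12/(-2) - 11/7)) + 21) = -4 + ((10 + (-12*(-½) - 11*⅐)) + 21) = -4 + ((10 + (6 - 11/7)) + 21) = -4 + ((10 + 31/7) + 21) = -4 + (101/7 + 21) = -4 + 248/7 = 220/7 ≈ 31.429)
A(E, c) = 220/7
A(27, V)*((d + 9)/(7 + 3)) = 220*((-9 + 9)/(7 + 3))/7 = 220*(0/10)/7 = 220*(0*(⅒))/7 = (220/7)*0 = 0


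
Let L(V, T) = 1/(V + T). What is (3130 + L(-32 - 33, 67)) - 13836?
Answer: -21411/2 ≈ -10706.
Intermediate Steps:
L(V, T) = 1/(T + V)
(3130 + L(-32 - 33, 67)) - 13836 = (3130 + 1/(67 + (-32 - 33))) - 13836 = (3130 + 1/(67 - 65)) - 13836 = (3130 + 1/2) - 13836 = (3130 + ½) - 13836 = 6261/2 - 13836 = -21411/2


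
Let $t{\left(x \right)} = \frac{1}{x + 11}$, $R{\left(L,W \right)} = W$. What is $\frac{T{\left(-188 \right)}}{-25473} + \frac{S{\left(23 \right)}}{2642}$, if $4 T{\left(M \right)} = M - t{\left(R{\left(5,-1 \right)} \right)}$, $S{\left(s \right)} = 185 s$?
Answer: $\frac{723412367}{448664440} \approx 1.6124$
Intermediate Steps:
$t{\left(x \right)} = \frac{1}{11 + x}$
$T{\left(M \right)} = - \frac{1}{40} + \frac{M}{4}$ ($T{\left(M \right)} = \frac{M - \frac{1}{11 - 1}}{4} = \frac{M - \frac{1}{10}}{4} = \frac{- \frac{1}{10} + M}{4} = - \frac{1}{40} + \frac{M}{4}$)
$\frac{T{\left(-188 \right)}}{-25473} + \frac{S{\left(23 \right)}}{2642} = \frac{- \frac{1}{40} + \frac{1}{4} \left(-188\right)}{-25473} + \frac{185 \cdot 23}{2642} = \left(- \frac{1}{40} - 47\right) \left(- \frac{1}{25473}\right) + 4255 \cdot \frac{1}{2642} = \left(- \frac{1881}{40}\right) \left(- \frac{1}{25473}\right) + \frac{4255}{2642} = \frac{627}{339640} + \frac{4255}{2642} = \frac{723412367}{448664440}$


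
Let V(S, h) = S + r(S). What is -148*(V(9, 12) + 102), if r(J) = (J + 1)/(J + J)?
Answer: -148592/9 ≈ -16510.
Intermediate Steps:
r(J) = (1 + J)/(2*J) (r(J) = (1 + J)/((2*J)) = (1 + J)*(1/(2*J)) = (1 + J)/(2*J))
V(S, h) = S + (1 + S)/(2*S)
-148*(V(9, 12) + 102) = -148*((½ + 9 + (½)/9) + 102) = -148*((½ + 9 + (½)*(⅑)) + 102) = -148*((½ + 9 + 1/18) + 102) = -148*(86/9 + 102) = -148*1004/9 = -148592/9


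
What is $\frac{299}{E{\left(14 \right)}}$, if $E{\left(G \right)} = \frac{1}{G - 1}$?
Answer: $3887$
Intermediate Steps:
$E{\left(G \right)} = \frac{1}{-1 + G}$
$\frac{299}{E{\left(14 \right)}} = \frac{299}{\frac{1}{-1 + 14}} = \frac{299}{\frac{1}{13}} = 299 \frac{1}{\frac{1}{13}} = 299 \cdot 13 = 3887$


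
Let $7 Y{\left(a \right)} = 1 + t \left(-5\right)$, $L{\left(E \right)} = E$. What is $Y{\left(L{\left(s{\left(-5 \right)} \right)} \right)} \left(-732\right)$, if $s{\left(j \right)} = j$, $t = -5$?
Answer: $- \frac{19032}{7} \approx -2718.9$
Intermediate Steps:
$Y{\left(a \right)} = \frac{26}{7}$ ($Y{\left(a \right)} = \frac{1 - -25}{7} = \frac{1 + 25}{7} = \frac{1}{7} \cdot 26 = \frac{26}{7}$)
$Y{\left(L{\left(s{\left(-5 \right)} \right)} \right)} \left(-732\right) = \frac{26}{7} \left(-732\right) = - \frac{19032}{7}$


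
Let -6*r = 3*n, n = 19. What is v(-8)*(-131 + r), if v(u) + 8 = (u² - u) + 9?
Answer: -20513/2 ≈ -10257.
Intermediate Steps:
r = -19/2 ≈ -9.5000
v(u) = 1 + u² - u (v(u) = -8 + ((u² - u) + 9) = -8 + (9 + u² - u) = 1 + u² - u)
v(-8)*(-131 + r) = (1 + (-8)² - 1*(-8))*(-131 - 19/2) = (1 + 64 + 8)*(-281/2) = 73*(-281/2) = -20513/2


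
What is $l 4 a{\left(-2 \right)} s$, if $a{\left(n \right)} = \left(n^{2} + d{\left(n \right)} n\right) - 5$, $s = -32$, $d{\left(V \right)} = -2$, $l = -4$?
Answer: $1536$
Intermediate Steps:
$a{\left(n \right)} = -5 + n^{2} - 2 n$ ($a{\left(n \right)} = \left(n^{2} - 2 n\right) - 5 = -5 + n^{2} - 2 n$)
$l 4 a{\left(-2 \right)} s = - 4 \cdot 4 \left(-5 + \left(-2\right)^{2} - -4\right) \left(-32\right) = - 4 \cdot 4 \left(-5 + 4 + 4\right) \left(-32\right) = - 4 \cdot 4 \cdot 3 \left(-32\right) = \left(-4\right) 12 \left(-32\right) = \left(-48\right) \left(-32\right) = 1536$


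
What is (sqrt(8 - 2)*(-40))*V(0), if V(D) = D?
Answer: 0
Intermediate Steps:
(sqrt(8 - 2)*(-40))*V(0) = (sqrt(8 - 2)*(-40))*0 = (sqrt(6)*(-40))*0 = -40*sqrt(6)*0 = 0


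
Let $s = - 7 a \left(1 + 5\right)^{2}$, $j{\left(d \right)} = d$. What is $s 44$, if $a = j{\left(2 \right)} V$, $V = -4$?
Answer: $88704$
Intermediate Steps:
$a = -8$ ($a = 2 \left(-4\right) = -8$)
$s = 2016$ ($s = \left(-7\right) \left(-8\right) \left(1 + 5\right)^{2} = 56 \cdot 6^{2} = 56 \cdot 36 = 2016$)
$s 44 = 2016 \cdot 44 = 88704$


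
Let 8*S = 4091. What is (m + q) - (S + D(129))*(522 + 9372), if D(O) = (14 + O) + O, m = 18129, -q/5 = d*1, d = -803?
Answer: -30914273/4 ≈ -7.7286e+6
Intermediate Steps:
S = 4091/8 (S = (1/8)*4091 = 4091/8 ≈ 511.38)
q = 4015 (q = -(-4015) = -5*(-803) = 4015)
D(O) = 14 + 2*O
(m + q) - (S + D(129))*(522 + 9372) = (18129 + 4015) - (4091/8 + (14 + 2*129))*(522 + 9372) = 22144 - (4091/8 + (14 + 258))*9894 = 22144 - (4091/8 + 272)*9894 = 22144 - 6267*9894/8 = 22144 - 1*31002849/4 = 22144 - 31002849/4 = -30914273/4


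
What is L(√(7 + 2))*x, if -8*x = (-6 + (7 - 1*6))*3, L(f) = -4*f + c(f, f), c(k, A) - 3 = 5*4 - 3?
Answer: 15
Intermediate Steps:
c(k, A) = 20 (c(k, A) = 3 + (5*4 - 3) = 3 + (20 - 3) = 3 + 17 = 20)
L(f) = 20 - 4*f (L(f) = -4*f + 20 = 20 - 4*f)
x = 15/8 (x = -(-6 + (7 - 1*6))*3/8 = -(-6 + (7 - 6))*3/8 = -(-6 + 1)*3/8 = -(-5)*3/8 = -⅛*(-15) = 15/8 ≈ 1.8750)
L(√(7 + 2))*x = (20 - 4*√(7 + 2))*(15/8) = (20 - 4*√9)*(15/8) = (20 - 4*3)*(15/8) = (20 - 12)*(15/8) = 8*(15/8) = 15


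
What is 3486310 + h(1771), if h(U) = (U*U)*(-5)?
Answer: -12195895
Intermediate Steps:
h(U) = -5*U² (h(U) = U²*(-5) = -5*U²)
3486310 + h(1771) = 3486310 - 5*1771² = 3486310 - 5*3136441 = 3486310 - 15682205 = -12195895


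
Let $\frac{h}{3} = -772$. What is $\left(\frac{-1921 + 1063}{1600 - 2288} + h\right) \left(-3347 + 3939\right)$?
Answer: $- \frac{58924350}{43} \approx -1.3703 \cdot 10^{6}$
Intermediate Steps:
$h = -2316$ ($h = 3 \left(-772\right) = -2316$)
$\left(\frac{-1921 + 1063}{1600 - 2288} + h\right) \left(-3347 + 3939\right) = \left(\frac{-1921 + 1063}{1600 - 2288} - 2316\right) \left(-3347 + 3939\right) = \left(- \frac{858}{-688} - 2316\right) 592 = \left(\left(-858\right) \left(- \frac{1}{688}\right) - 2316\right) 592 = \left(\frac{429}{344} - 2316\right) 592 = \left(- \frac{796275}{344}\right) 592 = - \frac{58924350}{43}$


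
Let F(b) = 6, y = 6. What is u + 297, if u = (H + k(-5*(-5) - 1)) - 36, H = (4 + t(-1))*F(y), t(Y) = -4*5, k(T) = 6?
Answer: 171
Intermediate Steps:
t(Y) = -20
H = -96 (H = (4 - 20)*6 = -16*6 = -96)
u = -126 (u = (-96 + 6) - 36 = -90 - 36 = -126)
u + 297 = -126 + 297 = 171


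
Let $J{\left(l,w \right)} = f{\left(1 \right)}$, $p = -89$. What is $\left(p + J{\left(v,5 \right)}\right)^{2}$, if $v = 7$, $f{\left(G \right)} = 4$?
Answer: $7225$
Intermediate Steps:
$J{\left(l,w \right)} = 4$
$\left(p + J{\left(v,5 \right)}\right)^{2} = \left(-89 + 4\right)^{2} = \left(-85\right)^{2} = 7225$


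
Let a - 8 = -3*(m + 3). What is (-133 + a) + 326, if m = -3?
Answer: 201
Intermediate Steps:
a = 8 (a = 8 - 3*(-3 + 3) = 8 - 3*0 = 8 + 0 = 8)
(-133 + a) + 326 = (-133 + 8) + 326 = -125 + 326 = 201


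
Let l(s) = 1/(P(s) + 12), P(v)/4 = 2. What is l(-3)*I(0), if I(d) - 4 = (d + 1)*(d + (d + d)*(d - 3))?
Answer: ⅕ ≈ 0.20000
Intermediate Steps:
I(d) = 4 + (1 + d)*(d + 2*d*(-3 + d)) (I(d) = 4 + (d + 1)*(d + (d + d)*(d - 3)) = 4 + (1 + d)*(d + (2*d)*(-3 + d)) = 4 + (1 + d)*(d + 2*d*(-3 + d)))
P(v) = 8 (P(v) = 4*2 = 8)
l(s) = 1/20 (l(s) = 1/(8 + 12) = 1/20)
l(-3)*I(0) = (4 - 5*0 - 3*0² + 2*0³)/20 = (4 + 0 - 3*0 + 2*0)/20 = (4 + 0 + 0 + 0)/20 = (1/20)*4 = ⅕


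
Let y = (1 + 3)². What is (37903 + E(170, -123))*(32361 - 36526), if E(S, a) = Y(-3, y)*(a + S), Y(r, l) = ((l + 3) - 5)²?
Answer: -196233975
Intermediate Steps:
y = 16 (y = 4² = 16)
Y(r, l) = (-2 + l)² (Y(r, l) = ((3 + l) - 5)² = (-2 + l)²)
E(S, a) = 196*S + 196*a (E(S, a) = (-2 + 16)²*(a + S) = 14²*(S + a) = 196*(S + a) = 196*S + 196*a)
(37903 + E(170, -123))*(32361 - 36526) = (37903 + (196*170 + 196*(-123)))*(32361 - 36526) = (37903 + (33320 - 24108))*(-4165) = (37903 + 9212)*(-4165) = 47115*(-4165) = -196233975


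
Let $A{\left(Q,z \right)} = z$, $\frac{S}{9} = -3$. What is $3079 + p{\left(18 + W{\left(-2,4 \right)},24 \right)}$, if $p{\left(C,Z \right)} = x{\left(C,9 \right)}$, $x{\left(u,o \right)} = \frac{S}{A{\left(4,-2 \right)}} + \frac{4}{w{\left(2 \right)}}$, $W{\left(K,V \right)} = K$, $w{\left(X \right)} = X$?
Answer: $\frac{6189}{2} \approx 3094.5$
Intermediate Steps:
$S = -27$ ($S = 9 \left(-3\right) = -27$)
$x{\left(u,o \right)} = \frac{31}{2}$ ($x{\left(u,o \right)} = - \frac{27}{-2} + \frac{4}{2} = \left(-27\right) \left(- \frac{1}{2}\right) + 4 \cdot \frac{1}{2} = \frac{27}{2} + 2 = \frac{31}{2}$)
$p{\left(C,Z \right)} = \frac{31}{2}$
$3079 + p{\left(18 + W{\left(-2,4 \right)},24 \right)} = 3079 + \frac{31}{2} = \frac{6189}{2}$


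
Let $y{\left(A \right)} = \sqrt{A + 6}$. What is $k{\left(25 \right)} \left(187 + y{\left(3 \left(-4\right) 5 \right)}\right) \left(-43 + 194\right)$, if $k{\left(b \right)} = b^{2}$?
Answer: $17648125 + 283125 i \sqrt{6} \approx 1.7648 \cdot 10^{7} + 6.9351 \cdot 10^{5} i$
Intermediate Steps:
$y{\left(A \right)} = \sqrt{6 + A}$
$k{\left(25 \right)} \left(187 + y{\left(3 \left(-4\right) 5 \right)}\right) \left(-43 + 194\right) = 25^{2} \left(187 + \sqrt{6 + 3 \left(-4\right) 5}\right) \left(-43 + 194\right) = 625 \left(187 + \sqrt{6 - 60}\right) 151 = 625 \left(187 + \sqrt{-54}\right) 151 = 625 \left(187 + 3 i \sqrt{6}\right) 151 = 625 \left(28237 + 453 i \sqrt{6}\right) = 17648125 + 283125 i \sqrt{6}$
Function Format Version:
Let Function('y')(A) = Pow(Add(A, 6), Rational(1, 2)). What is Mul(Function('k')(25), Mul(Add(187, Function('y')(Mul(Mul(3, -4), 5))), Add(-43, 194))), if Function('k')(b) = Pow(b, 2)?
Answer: Add(17648125, Mul(283125, I, Pow(6, Rational(1, 2)))) ≈ Add(1.7648e+7, Mul(6.9351e+5, I))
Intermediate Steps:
Function('y')(A) = Pow(Add(6, A), Rational(1, 2))
Mul(Function('k')(25), Mul(Add(187, Function('y')(Mul(Mul(3, -4), 5))), Add(-43, 194))) = Mul(Pow(25, 2), Mul(Add(187, Pow(Add(6, Mul(Mul(3, -4), 5)), Rational(1, 2))), Add(-43, 194))) = Mul(625, Mul(Add(187, Pow(Add(6, Mul(-12, 5)), Rational(1, 2))), 151)) = Mul(625, Mul(Add(187, Pow(Add(6, -60), Rational(1, 2))), 151)) = Mul(625, Mul(Add(187, Pow(-54, Rational(1, 2))), 151)) = Mul(625, Mul(Add(187, Mul(3, I, Pow(6, Rational(1, 2)))), 151)) = Mul(625, Add(28237, Mul(453, I, Pow(6, Rational(1, 2))))) = Add(17648125, Mul(283125, I, Pow(6, Rational(1, 2))))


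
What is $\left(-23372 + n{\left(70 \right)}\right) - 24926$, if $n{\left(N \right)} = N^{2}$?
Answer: $-43398$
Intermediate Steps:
$\left(-23372 + n{\left(70 \right)}\right) - 24926 = \left(-23372 + 70^{2}\right) - 24926 = \left(-23372 + 4900\right) - 24926 = -18472 - 24926 = -43398$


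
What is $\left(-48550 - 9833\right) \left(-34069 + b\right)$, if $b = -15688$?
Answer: $2904962931$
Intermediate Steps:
$\left(-48550 - 9833\right) \left(-34069 + b\right) = \left(-48550 - 9833\right) \left(-34069 - 15688\right) = \left(-58383\right) \left(-49757\right) = 2904962931$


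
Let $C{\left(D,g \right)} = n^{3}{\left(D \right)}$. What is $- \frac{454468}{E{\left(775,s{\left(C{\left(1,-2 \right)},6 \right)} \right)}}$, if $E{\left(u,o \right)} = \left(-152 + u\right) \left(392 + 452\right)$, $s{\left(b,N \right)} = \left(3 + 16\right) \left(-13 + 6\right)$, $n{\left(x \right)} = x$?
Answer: $- \frac{16231}{18779} \approx -0.86432$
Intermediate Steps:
$C{\left(D,g \right)} = D^{3}$
$s{\left(b,N \right)} = -133$ ($s{\left(b,N \right)} = 19 \left(-7\right) = -133$)
$E{\left(u,o \right)} = -128288 + 844 u$ ($E{\left(u,o \right)} = \left(-152 + u\right) 844 = -128288 + 844 u$)
$- \frac{454468}{E{\left(775,s{\left(C{\left(1,-2 \right)},6 \right)} \right)}} = - \frac{454468}{-128288 + 844 \cdot 775} = - \frac{454468}{-128288 + 654100} = - \frac{454468}{525812} = \left(-454468\right) \frac{1}{525812} = - \frac{16231}{18779}$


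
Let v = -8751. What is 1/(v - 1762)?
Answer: -1/10513 ≈ -9.5120e-5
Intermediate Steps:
1/(v - 1762) = 1/(-8751 - 1762) = 1/(-10513) = -1/10513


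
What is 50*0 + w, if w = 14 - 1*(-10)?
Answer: 24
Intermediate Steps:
w = 24 (w = 14 + 10 = 24)
50*0 + w = 50*0 + 24 = 0 + 24 = 24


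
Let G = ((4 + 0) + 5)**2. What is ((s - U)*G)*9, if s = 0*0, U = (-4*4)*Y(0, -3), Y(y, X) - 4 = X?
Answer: 11664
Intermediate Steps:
G = 81 (G = (4 + 5)**2 = 9**2 = 81)
Y(y, X) = 4 + X
U = -16 (U = (-4*4)*(4 - 3) = -16*1 = -16)
s = 0
((s - U)*G)*9 = ((0 - 1*(-16))*81)*9 = ((0 + 16)*81)*9 = (16*81)*9 = 1296*9 = 11664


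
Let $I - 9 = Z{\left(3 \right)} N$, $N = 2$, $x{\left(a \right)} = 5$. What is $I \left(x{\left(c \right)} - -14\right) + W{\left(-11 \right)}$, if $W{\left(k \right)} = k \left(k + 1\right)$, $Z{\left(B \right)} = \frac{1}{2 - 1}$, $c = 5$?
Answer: $319$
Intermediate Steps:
$Z{\left(B \right)} = 1$ ($Z{\left(B \right)} = 1^{-1} = 1$)
$W{\left(k \right)} = k \left(1 + k\right)$
$I = 11$ ($I = 9 + 1 \cdot 2 = 9 + 2 = 11$)
$I \left(x{\left(c \right)} - -14\right) + W{\left(-11 \right)} = 11 \left(5 - -14\right) - 11 \left(1 - 11\right) = 11 \left(5 + 14\right) - -110 = 11 \cdot 19 + 110 = 209 + 110 = 319$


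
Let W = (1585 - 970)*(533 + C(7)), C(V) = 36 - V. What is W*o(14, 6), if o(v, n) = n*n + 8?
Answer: 15207720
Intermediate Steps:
o(v, n) = 8 + n² (o(v, n) = n² + 8 = 8 + n²)
W = 345630 (W = (1585 - 970)*(533 + (36 - 1*7)) = 615*(533 + (36 - 7)) = 615*(533 + 29) = 615*562 = 345630)
W*o(14, 6) = 345630*(8 + 6²) = 345630*(8 + 36) = 345630*44 = 15207720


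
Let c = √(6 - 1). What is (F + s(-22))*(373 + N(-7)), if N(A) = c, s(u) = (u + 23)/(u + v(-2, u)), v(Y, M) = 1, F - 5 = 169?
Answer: 1362569/21 + 3653*√5/21 ≈ 65273.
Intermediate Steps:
F = 174 (F = 5 + 169 = 174)
s(u) = (23 + u)/(1 + u) (s(u) = (u + 23)/(u + 1) = (23 + u)/(1 + u))
c = √5 ≈ 2.2361
N(A) = √5
(F + s(-22))*(373 + N(-7)) = (174 + (23 - 22)/(1 - 22))*(373 + √5) = (174 + 1/(-21))*(373 + √5) = (174 - 1/21*1)*(373 + √5) = (174 - 1/21)*(373 + √5) = 3653*(373 + √5)/21 = 1362569/21 + 3653*√5/21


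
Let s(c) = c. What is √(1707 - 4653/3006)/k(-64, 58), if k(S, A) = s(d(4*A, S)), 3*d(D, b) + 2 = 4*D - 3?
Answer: 3*√190253414/308282 ≈ 0.13423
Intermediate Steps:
d(D, b) = -5/3 + 4*D/3 (d(D, b) = -⅔ + (4*D - 3)/3 = -⅔ + (-3 + 4*D)/3 = -⅔ + (-1 + 4*D/3) = -5/3 + 4*D/3)
k(S, A) = -5/3 + 16*A/3 (k(S, A) = -5/3 + 4*(4*A)/3 = -5/3 + 16*A/3)
√(1707 - 4653/3006)/k(-64, 58) = √(1707 - 4653/3006)/(-5/3 + (16/3)*58) = √(1707 - 4653*1/3006)/(-5/3 + 928/3) = √(1707 - 517/334)/(923/3) = √(569621/334)*(3/923) = (√190253414/334)*(3/923) = 3*√190253414/308282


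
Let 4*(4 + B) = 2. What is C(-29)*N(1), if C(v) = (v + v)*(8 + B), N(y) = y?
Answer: -261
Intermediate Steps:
B = -7/2 (B = -4 + (1/4)*2 = -4 + 1/2 = -7/2 ≈ -3.5000)
C(v) = 9*v (C(v) = (v + v)*(8 - 7/2) = (2*v)*(9/2) = 9*v)
C(-29)*N(1) = (9*(-29))*1 = -261*1 = -261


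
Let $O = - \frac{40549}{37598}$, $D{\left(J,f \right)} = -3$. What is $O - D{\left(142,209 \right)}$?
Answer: $\frac{72245}{37598} \approx 1.9215$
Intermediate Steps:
$O = - \frac{40549}{37598}$ ($O = \left(-40549\right) \frac{1}{37598} = - \frac{40549}{37598} \approx -1.0785$)
$O - D{\left(142,209 \right)} = - \frac{40549}{37598} - -3 = - \frac{40549}{37598} + 3 = \frac{72245}{37598}$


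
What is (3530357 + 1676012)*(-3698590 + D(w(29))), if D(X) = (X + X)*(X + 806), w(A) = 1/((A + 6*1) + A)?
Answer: -39436478836221215/2048 ≈ -1.9256e+13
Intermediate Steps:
w(A) = 1/(6 + 2*A) (w(A) = 1/((A + 6) + A) = 1/((6 + A) + A) = 1/(6 + 2*A))
D(X) = 2*X*(806 + X) (D(X) = (2*X)*(806 + X) = 2*X*(806 + X))
(3530357 + 1676012)*(-3698590 + D(w(29))) = (3530357 + 1676012)*(-3698590 + 2*(1/(2*(3 + 29)))*(806 + 1/(2*(3 + 29)))) = 5206369*(-3698590 + 2*((½)/32)*(806 + (½)/32)) = 5206369*(-3698590 + 2*((½)*(1/32))*(806 + (½)*(1/32))) = 5206369*(-3698590 + 2*(1/64)*(806 + 1/64)) = 5206369*(-3698590 + 2*(1/64)*(51585/64)) = 5206369*(-3698590 + 51585/2048) = 5206369*(-7574660735/2048) = -39436478836221215/2048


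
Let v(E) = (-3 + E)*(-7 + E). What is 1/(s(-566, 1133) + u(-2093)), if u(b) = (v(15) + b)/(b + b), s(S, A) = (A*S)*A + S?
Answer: -4186/3041415906443 ≈ -1.3763e-9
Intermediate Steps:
s(S, A) = S + S*A**2 (s(S, A) = S*A**2 + S = S + S*A**2)
v(E) = (-7 + E)*(-3 + E)
u(b) = (96 + b)/(2*b) (u(b) = ((21 + 15**2 - 10*15) + b)/(b + b) = ((21 + 225 - 150) + b)/((2*b)) = (96 + b)*(1/(2*b)) = (96 + b)/(2*b))
1/(s(-566, 1133) + u(-2093)) = 1/(-566*(1 + 1133**2) + (1/2)*(96 - 2093)/(-2093)) = 1/(-566*(1 + 1283689) + (1/2)*(-1/2093)*(-1997)) = 1/(-566*1283690 + 1997/4186) = 1/(-726568540 + 1997/4186) = 1/(-3041415906443/4186) = -4186/3041415906443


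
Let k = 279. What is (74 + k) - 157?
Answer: 196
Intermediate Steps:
(74 + k) - 157 = (74 + 279) - 157 = 353 - 157 = 196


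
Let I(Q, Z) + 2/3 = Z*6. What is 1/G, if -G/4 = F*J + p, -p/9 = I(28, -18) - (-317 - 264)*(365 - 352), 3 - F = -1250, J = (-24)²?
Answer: -1/2618916 ≈ -3.8184e-7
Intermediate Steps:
J = 576
F = 1253 (F = 3 - 1*(-1250) = 3 + 1250 = 1253)
I(Q, Z) = -⅔ + 6*Z (I(Q, Z) = -⅔ + Z*6 = -⅔ + 6*Z)
p = -66999 (p = -9*((-⅔ + 6*(-18)) - (-317 - 264)*(365 - 352)) = -9*((-⅔ - 108) - (-581)*13) = -9*(-326/3 - 1*(-7553)) = -9*(-326/3 + 7553) = -9*22333/3 = -66999)
G = -2618916 (G = -4*(1253*576 - 66999) = -4*(721728 - 66999) = -4*654729 = -2618916)
1/G = 1/(-2618916) = -1/2618916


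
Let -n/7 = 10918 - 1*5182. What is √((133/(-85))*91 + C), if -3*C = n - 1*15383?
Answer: √1194462330/255 ≈ 135.53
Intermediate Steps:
n = -40152 (n = -7*(10918 - 1*5182) = -7*(10918 - 5182) = -7*5736 = -40152)
C = 55535/3 (C = -(-40152 - 1*15383)/3 = -(-40152 - 15383)/3 = -⅓*(-55535) = 55535/3 ≈ 18512.)
√((133/(-85))*91 + C) = √((133/(-85))*91 + 55535/3) = √((133*(-1/85))*91 + 55535/3) = √(-133/85*91 + 55535/3) = √(-12103/85 + 55535/3) = √(4684166/255) = √1194462330/255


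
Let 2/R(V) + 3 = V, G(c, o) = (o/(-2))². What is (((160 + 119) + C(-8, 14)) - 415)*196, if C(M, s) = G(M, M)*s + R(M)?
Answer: 189336/11 ≈ 17212.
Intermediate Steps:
G(c, o) = o²/4 (G(c, o) = (o*(-½))² = (-o/2)² = o²/4)
R(V) = 2/(-3 + V)
C(M, s) = 2/(-3 + M) + s*M²/4 (C(M, s) = (M²/4)*s + 2/(-3 + M) = s*M²/4 + 2/(-3 + M) = 2/(-3 + M) + s*M²/4)
(((160 + 119) + C(-8, 14)) - 415)*196 = (((160 + 119) + (8 + 14*(-8)²*(-3 - 8))/(4*(-3 - 8))) - 415)*196 = ((279 + (¼)*(8 + 14*64*(-11))/(-11)) - 415)*196 = ((279 + (¼)*(-1/11)*(8 - 9856)) - 415)*196 = ((279 + (¼)*(-1/11)*(-9848)) - 415)*196 = ((279 + 2462/11) - 415)*196 = (5531/11 - 415)*196 = (966/11)*196 = 189336/11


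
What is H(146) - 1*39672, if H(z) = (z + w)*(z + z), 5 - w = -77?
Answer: 26904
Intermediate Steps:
w = 82 (w = 5 - 1*(-77) = 5 + 77 = 82)
H(z) = 2*z*(82 + z) (H(z) = (z + 82)*(z + z) = (82 + z)*(2*z) = 2*z*(82 + z))
H(146) - 1*39672 = 2*146*(82 + 146) - 1*39672 = 2*146*228 - 39672 = 66576 - 39672 = 26904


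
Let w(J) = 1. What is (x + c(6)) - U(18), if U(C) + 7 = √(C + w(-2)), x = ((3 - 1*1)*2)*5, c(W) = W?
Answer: 33 - √19 ≈ 28.641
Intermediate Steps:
x = 20 (x = ((3 - 1)*2)*5 = (2*2)*5 = 4*5 = 20)
U(C) = -7 + √(1 + C) (U(C) = -7 + √(C + 1) = -7 + √(1 + C))
(x + c(6)) - U(18) = (20 + 6) - (-7 + √(1 + 18)) = 26 - (-7 + √19) = 26 + (7 - √19) = 33 - √19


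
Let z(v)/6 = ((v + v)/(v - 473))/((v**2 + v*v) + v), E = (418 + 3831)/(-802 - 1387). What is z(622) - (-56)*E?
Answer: -14713258484/135356815 ≈ -108.70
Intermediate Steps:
E = -4249/2189 (E = 4249/(-2189) = 4249*(-1/2189) = -4249/2189 ≈ -1.9411)
z(v) = 12*v/((-473 + v)*(v + 2*v**2)) (z(v) = 6*(((v + v)/(v - 473))/((v**2 + v*v) + v)) = 6*(((2*v)/(-473 + v))/((v**2 + v**2) + v)) = 6*((2*v/(-473 + v))/(2*v**2 + v)) = 6*((2*v/(-473 + v))/(v + 2*v**2)) = 6*(2*v/((-473 + v)*(v + 2*v**2))) = 12*v/((-473 + v)*(v + 2*v**2)))
z(622) - (-56)*E = 12/(-473 - 945*622 + 2*622**2) - (-56)*(-4249)/2189 = 12/(-473 - 587790 + 2*386884) - 1*237944/2189 = 12/(-473 - 587790 + 773768) - 237944/2189 = 12/185505 - 237944/2189 = 12*(1/185505) - 237944/2189 = 4/61835 - 237944/2189 = -14713258484/135356815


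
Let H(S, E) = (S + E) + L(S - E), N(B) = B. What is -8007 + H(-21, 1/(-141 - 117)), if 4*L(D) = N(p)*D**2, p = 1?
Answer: -2108160311/266256 ≈ -7917.8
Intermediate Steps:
L(D) = D**2/4 (L(D) = (1*D**2)/4 = D**2/4)
H(S, E) = E + S + (S - E)**2/4 (H(S, E) = (S + E) + (S - E)**2/4 = (E + S) + (S - E)**2/4 = E + S + (S - E)**2/4)
-8007 + H(-21, 1/(-141 - 117)) = -8007 + (1/(-141 - 117) - 21 + (1/(-141 - 117) - 1*(-21))**2/4) = -8007 + (1/(-258) - 21 + (1/(-258) + 21)**2/4) = -8007 + (-1/258 - 21 + (-1/258 + 21)**2/4) = -8007 + (-1/258 - 21 + (5417/258)**2/4) = -8007 + (-1/258 - 21 + (1/4)*(29343889/66564)) = -8007 + (-1/258 - 21 + 29343889/266256) = -8007 + 23751481/266256 = -2108160311/266256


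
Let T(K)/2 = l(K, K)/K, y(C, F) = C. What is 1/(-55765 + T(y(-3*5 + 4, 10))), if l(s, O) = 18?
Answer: -11/613451 ≈ -1.7931e-5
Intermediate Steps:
T(K) = 36/K (T(K) = 2*(18/K) = 36/K)
1/(-55765 + T(y(-3*5 + 4, 10))) = 1/(-55765 + 36/(-3*5 + 4)) = 1/(-55765 + 36/(-15 + 4)) = 1/(-55765 + 36/(-11)) = 1/(-55765 + 36*(-1/11)) = 1/(-55765 - 36/11) = 1/(-613451/11) = -11/613451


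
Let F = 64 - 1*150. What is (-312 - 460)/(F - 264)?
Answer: 386/175 ≈ 2.2057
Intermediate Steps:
F = -86 (F = 64 - 150 = -86)
(-312 - 460)/(F - 264) = (-312 - 460)/(-86 - 264) = -772/(-350) = -772*(-1/350) = 386/175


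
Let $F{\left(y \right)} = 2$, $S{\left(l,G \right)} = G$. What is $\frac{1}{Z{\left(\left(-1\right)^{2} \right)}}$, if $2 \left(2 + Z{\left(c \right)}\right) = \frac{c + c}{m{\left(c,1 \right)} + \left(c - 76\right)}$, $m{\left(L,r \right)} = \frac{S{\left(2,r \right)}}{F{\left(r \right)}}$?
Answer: $- \frac{149}{300} \approx -0.49667$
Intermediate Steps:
$m{\left(L,r \right)} = \frac{r}{2}$
$Z{\left(c \right)} = -2 + \frac{c}{- \frac{151}{2} + c}$ ($Z{\left(c \right)} = -2 + \frac{\left(c + c\right) \frac{1}{\frac{1}{2} \cdot 1 + \left(c - 76\right)}}{2} = -2 + \frac{2 c \frac{1}{\frac{1}{2} + \left(-76 + c\right)}}{2} = -2 + \frac{2 c \frac{1}{- \frac{151}{2} + c}}{2} = -2 + \frac{c}{- \frac{151}{2} + c}$)
$\frac{1}{Z{\left(\left(-1\right)^{2} \right)}} = \frac{1}{2 \frac{1}{-151 + 2 \left(-1\right)^{2}} \left(151 - \left(-1\right)^{2}\right)} = \frac{1}{2 \frac{1}{-151 + 2 \cdot 1} \left(151 - 1\right)} = \frac{1}{2 \frac{1}{-151 + 2} \left(151 - 1\right)} = \frac{1}{2 \frac{1}{-149} \cdot 150} = \frac{1}{2 \left(- \frac{1}{149}\right) 150} = \frac{1}{- \frac{300}{149}} = - \frac{149}{300}$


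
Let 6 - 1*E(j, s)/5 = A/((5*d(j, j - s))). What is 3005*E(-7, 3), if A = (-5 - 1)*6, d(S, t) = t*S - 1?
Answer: 2109510/23 ≈ 91718.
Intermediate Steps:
d(S, t) = -1 + S*t (d(S, t) = S*t - 1 = -1 + S*t)
A = -36 (A = -6*6 = -36)
E(j, s) = 30 + 180/(-5 + 5*j*(j - s)) (E(j, s) = 30 - (-180)/(5*(-1 + j*(j - s))) = 30 - (-180)/(-5 + 5*j*(j - s)) = 30 + 180/(-5 + 5*j*(j - s)))
3005*E(-7, 3) = 3005*(6*(1 + 5*(-7)*(-7 - 1*3))/(-1 - 7*(-7 - 1*3))) = 3005*(6*(1 + 5*(-7)*(-7 - 3))/(-1 - 7*(-7 - 3))) = 3005*(6*(1 + 5*(-7)*(-10))/(-1 - 7*(-10))) = 3005*(6*(1 + 350)/(-1 + 70)) = 3005*(6*351/69) = 3005*(6*(1/69)*351) = 3005*(702/23) = 2109510/23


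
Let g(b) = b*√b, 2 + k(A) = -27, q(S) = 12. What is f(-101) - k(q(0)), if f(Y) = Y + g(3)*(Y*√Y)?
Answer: -72 - 303*I*√303 ≈ -72.0 - 5274.3*I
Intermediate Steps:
k(A) = -29 (k(A) = -2 - 27 = -29)
g(b) = b^(3/2)
f(Y) = Y + 3*√3*Y^(3/2) (f(Y) = Y + 3^(3/2)*(Y*√Y) = Y + (3*√3)*Y^(3/2) = Y + 3*√3*Y^(3/2))
f(-101) - k(q(0)) = (-101 + 3*√3*(-101)^(3/2)) - 1*(-29) = (-101 + 3*√3*(-101*I*√101)) + 29 = (-101 - 303*I*√303) + 29 = -72 - 303*I*√303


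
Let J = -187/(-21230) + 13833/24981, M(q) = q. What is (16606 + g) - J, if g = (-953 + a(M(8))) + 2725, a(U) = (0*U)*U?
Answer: 295345818791/16071110 ≈ 18377.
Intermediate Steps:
a(U) = 0 (a(U) = 0*U = 0)
g = 1772 (g = (-953 + 0) + 2725 = -953 + 2725 = 1772)
J = 9040789/16071110 (J = -187*(-1/21230) + 13833*(1/24981) = 17/1930 + 4611/8327 = 9040789/16071110 ≈ 0.56255)
(16606 + g) - J = (16606 + 1772) - 1*9040789/16071110 = 18378 - 9040789/16071110 = 295345818791/16071110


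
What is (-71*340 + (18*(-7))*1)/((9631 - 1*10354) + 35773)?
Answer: -12133/17525 ≈ -0.69233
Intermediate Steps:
(-71*340 + (18*(-7))*1)/((9631 - 1*10354) + 35773) = (-24140 - 126*1)/((9631 - 10354) + 35773) = (-24140 - 126)/(-723 + 35773) = -24266/35050 = -24266*1/35050 = -12133/17525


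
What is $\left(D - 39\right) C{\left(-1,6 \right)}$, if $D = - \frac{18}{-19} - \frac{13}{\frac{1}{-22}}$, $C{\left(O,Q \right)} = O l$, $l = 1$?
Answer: $- \frac{4711}{19} \approx -247.95$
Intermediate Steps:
$C{\left(O,Q \right)} = O$ ($C{\left(O,Q \right)} = O 1 = O$)
$D = \frac{5452}{19}$ ($D = \left(-18\right) \left(- \frac{1}{19}\right) - \frac{13}{- \frac{1}{22}} = \frac{18}{19} - -286 = \frac{18}{19} + 286 = \frac{5452}{19} \approx 286.95$)
$\left(D - 39\right) C{\left(-1,6 \right)} = \left(\frac{5452}{19} - 39\right) \left(-1\right) = \frac{4711}{19} \left(-1\right) = - \frac{4711}{19}$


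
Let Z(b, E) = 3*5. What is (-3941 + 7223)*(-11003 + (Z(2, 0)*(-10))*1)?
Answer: -36604146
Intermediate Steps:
Z(b, E) = 15
(-3941 + 7223)*(-11003 + (Z(2, 0)*(-10))*1) = (-3941 + 7223)*(-11003 + (15*(-10))*1) = 3282*(-11003 - 150*1) = 3282*(-11003 - 150) = 3282*(-11153) = -36604146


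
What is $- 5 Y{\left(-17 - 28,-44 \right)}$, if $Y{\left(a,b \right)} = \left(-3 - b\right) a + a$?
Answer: $9450$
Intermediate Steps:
$Y{\left(a,b \right)} = a + a \left(-3 - b\right)$ ($Y{\left(a,b \right)} = a \left(-3 - b\right) + a = a + a \left(-3 - b\right)$)
$- 5 Y{\left(-17 - 28,-44 \right)} = - 5 \left(- \left(-17 - 28\right) \left(2 - 44\right)\right) = - 5 \left(\left(-1\right) \left(-17 - 28\right) \left(-42\right)\right) = - 5 \left(\left(-1\right) \left(-45\right) \left(-42\right)\right) = \left(-5\right) \left(-1890\right) = 9450$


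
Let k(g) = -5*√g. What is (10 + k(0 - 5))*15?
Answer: 150 - 75*I*√5 ≈ 150.0 - 167.71*I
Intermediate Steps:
(10 + k(0 - 5))*15 = (10 - 5*√(0 - 5))*15 = (10 - 5*I*√5)*15 = 150 - 75*I*√5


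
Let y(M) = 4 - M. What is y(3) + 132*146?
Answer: 19273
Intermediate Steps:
y(3) + 132*146 = (4 - 1*3) + 132*146 = (4 - 3) + 19272 = 1 + 19272 = 19273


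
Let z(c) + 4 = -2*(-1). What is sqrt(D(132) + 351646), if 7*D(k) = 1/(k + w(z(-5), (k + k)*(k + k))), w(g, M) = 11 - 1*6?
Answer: 117*sqrt(23624965)/959 ≈ 593.00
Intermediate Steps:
z(c) = -2 (z(c) = -4 - 2*(-1) = -4 + 2 = -2)
w(g, M) = 5 (w(g, M) = 11 - 6 = 5)
D(k) = 1/(7*(5 + k)) (D(k) = 1/(7*(k + 5)) = 1/(7*(5 + k)))
sqrt(D(132) + 351646) = sqrt(1/(7*(5 + 132)) + 351646) = sqrt((1/7)/137 + 351646) = sqrt((1/7)*(1/137) + 351646) = sqrt(1/959 + 351646) = sqrt(337228515/959) = 117*sqrt(23624965)/959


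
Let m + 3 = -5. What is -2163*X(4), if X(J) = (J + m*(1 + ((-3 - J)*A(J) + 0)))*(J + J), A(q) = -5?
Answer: 4914336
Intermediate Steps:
m = -8 (m = -3 - 5 = -8)
X(J) = 2*J*(-128 - 39*J) (X(J) = (J - 8*(1 + ((-3 - J)*(-5) + 0)))*(J + J) = (J - 8*(1 + ((15 + 5*J) + 0)))*(2*J) = (J - 8*(1 + (15 + 5*J)))*(2*J) = (J - 8*(16 + 5*J))*(2*J) = (J + (-128 - 40*J))*(2*J) = (-128 - 39*J)*(2*J) = 2*J*(-128 - 39*J))
-2163*X(4) = -(-4326)*4*(128 + 39*4) = -(-4326)*4*(128 + 156) = -(-4326)*4*284 = -2163*(-2272) = 4914336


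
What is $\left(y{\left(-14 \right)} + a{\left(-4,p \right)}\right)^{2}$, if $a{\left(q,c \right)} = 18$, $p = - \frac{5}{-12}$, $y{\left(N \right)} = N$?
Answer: $16$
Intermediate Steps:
$p = \frac{5}{12}$ ($p = \left(-5\right) \left(- \frac{1}{12}\right) = \frac{5}{12} \approx 0.41667$)
$\left(y{\left(-14 \right)} + a{\left(-4,p \right)}\right)^{2} = \left(-14 + 18\right)^{2} = 4^{2} = 16$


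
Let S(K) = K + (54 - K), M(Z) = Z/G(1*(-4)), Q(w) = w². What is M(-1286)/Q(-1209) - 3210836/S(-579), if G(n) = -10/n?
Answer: -1303671667526/21925215 ≈ -59460.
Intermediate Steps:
M(Z) = 2*Z/5 (M(Z) = Z/((-10/(1*(-4)))) = Z/((-10/(-4))) = Z/((-10*(-¼))) = Z/(5/2) = Z*(⅖) = 2*Z/5)
S(K) = 54
M(-1286)/Q(-1209) - 3210836/S(-579) = ((⅖)*(-1286))/((-1209)²) - 3210836/54 = -2572/5/1461681 - 3210836*1/54 = -2572/5*1/1461681 - 1605418/27 = -2572/7308405 - 1605418/27 = -1303671667526/21925215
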